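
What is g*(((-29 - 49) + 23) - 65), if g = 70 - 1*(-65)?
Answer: -16200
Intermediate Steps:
g = 135 (g = 70 + 65 = 135)
g*(((-29 - 49) + 23) - 65) = 135*(((-29 - 49) + 23) - 65) = 135*((-78 + 23) - 65) = 135*(-55 - 65) = 135*(-120) = -16200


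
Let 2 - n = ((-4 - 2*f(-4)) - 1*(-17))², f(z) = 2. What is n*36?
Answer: -2844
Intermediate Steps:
n = -79 (n = 2 - ((-4 - 2*2) - 1*(-17))² = 2 - ((-4 - 4) + 17)² = 2 - (-8 + 17)² = 2 - 1*9² = 2 - 1*81 = 2 - 81 = -79)
n*36 = -79*36 = -2844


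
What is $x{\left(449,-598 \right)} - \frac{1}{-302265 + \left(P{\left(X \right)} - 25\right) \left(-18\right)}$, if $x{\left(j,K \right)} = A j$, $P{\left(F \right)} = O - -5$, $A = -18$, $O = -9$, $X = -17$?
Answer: $- \frac{2438686925}{301743} \approx -8082.0$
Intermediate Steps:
$P{\left(F \right)} = -4$ ($P{\left(F \right)} = -9 - -5 = -9 + 5 = -4$)
$x{\left(j,K \right)} = - 18 j$
$x{\left(449,-598 \right)} - \frac{1}{-302265 + \left(P{\left(X \right)} - 25\right) \left(-18\right)} = \left(-18\right) 449 - \frac{1}{-302265 + \left(-4 - 25\right) \left(-18\right)} = -8082 - \frac{1}{-302265 - -522} = -8082 - \frac{1}{-302265 + 522} = -8082 - \frac{1}{-301743} = -8082 - - \frac{1}{301743} = -8082 + \frac{1}{301743} = - \frac{2438686925}{301743}$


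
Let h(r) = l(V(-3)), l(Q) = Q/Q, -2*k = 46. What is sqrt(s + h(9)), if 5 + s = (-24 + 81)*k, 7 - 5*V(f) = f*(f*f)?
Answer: I*sqrt(1315) ≈ 36.263*I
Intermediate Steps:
k = -23 (k = -1/2*46 = -23)
V(f) = 7/5 - f**3/5 (V(f) = 7/5 - f*f*f/5 = 7/5 - f*f**2/5 = 7/5 - f**3/5)
l(Q) = 1
s = -1316 (s = -5 + (-24 + 81)*(-23) = -5 + 57*(-23) = -5 - 1311 = -1316)
h(r) = 1
sqrt(s + h(9)) = sqrt(-1316 + 1) = sqrt(-1315) = I*sqrt(1315)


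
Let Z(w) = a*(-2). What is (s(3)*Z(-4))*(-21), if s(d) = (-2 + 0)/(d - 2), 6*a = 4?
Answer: -56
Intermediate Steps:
a = ⅔ (a = (⅙)*4 = ⅔ ≈ 0.66667)
s(d) = -2/(-2 + d)
Z(w) = -4/3 (Z(w) = (⅔)*(-2) = -4/3)
(s(3)*Z(-4))*(-21) = (-2/(-2 + 3)*(-4/3))*(-21) = (-2/1*(-4/3))*(-21) = (-2*1*(-4/3))*(-21) = -2*(-4/3)*(-21) = (8/3)*(-21) = -56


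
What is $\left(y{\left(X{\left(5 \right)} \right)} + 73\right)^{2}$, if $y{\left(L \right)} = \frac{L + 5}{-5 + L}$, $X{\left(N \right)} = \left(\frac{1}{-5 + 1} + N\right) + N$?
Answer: $\frac{2090916}{361} \approx 5792.0$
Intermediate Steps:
$X{\left(N \right)} = - \frac{1}{4} + 2 N$ ($X{\left(N \right)} = \left(\frac{1}{-4} + N\right) + N = \left(- \frac{1}{4} + N\right) + N = - \frac{1}{4} + 2 N$)
$y{\left(L \right)} = \frac{5 + L}{-5 + L}$
$\left(y{\left(X{\left(5 \right)} \right)} + 73\right)^{2} = \left(\frac{5 + \left(- \frac{1}{4} + 2 \cdot 5\right)}{-5 + \left(- \frac{1}{4} + 2 \cdot 5\right)} + 73\right)^{2} = \left(\frac{5 + \left(- \frac{1}{4} + 10\right)}{-5 + \left(- \frac{1}{4} + 10\right)} + 73\right)^{2} = \left(\frac{5 + \frac{39}{4}}{-5 + \frac{39}{4}} + 73\right)^{2} = \left(\frac{1}{\frac{19}{4}} \cdot \frac{59}{4} + 73\right)^{2} = \left(\frac{4}{19} \cdot \frac{59}{4} + 73\right)^{2} = \left(\frac{59}{19} + 73\right)^{2} = \left(\frac{1446}{19}\right)^{2} = \frac{2090916}{361}$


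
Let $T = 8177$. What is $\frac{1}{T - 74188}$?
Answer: $- \frac{1}{66011} \approx -1.5149 \cdot 10^{-5}$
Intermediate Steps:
$\frac{1}{T - 74188} = \frac{1}{8177 - 74188} = \frac{1}{-66011} = - \frac{1}{66011}$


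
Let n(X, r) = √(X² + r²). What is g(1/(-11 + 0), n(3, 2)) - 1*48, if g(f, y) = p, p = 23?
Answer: -25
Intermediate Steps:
g(f, y) = 23
g(1/(-11 + 0), n(3, 2)) - 1*48 = 23 - 1*48 = 23 - 48 = -25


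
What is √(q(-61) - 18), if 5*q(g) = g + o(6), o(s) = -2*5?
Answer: I*√805/5 ≈ 5.6745*I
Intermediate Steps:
o(s) = -10
q(g) = -2 + g/5 (q(g) = (g - 10)/5 = (-10 + g)/5 = -2 + g/5)
√(q(-61) - 18) = √((-2 + (⅕)*(-61)) - 18) = √((-2 - 61/5) - 18) = √(-71/5 - 18) = √(-161/5) = I*√805/5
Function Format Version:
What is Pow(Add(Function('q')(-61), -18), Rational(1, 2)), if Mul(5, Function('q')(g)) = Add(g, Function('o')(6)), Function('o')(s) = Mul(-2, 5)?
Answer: Mul(Rational(1, 5), I, Pow(805, Rational(1, 2))) ≈ Mul(5.6745, I)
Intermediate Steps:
Function('o')(s) = -10
Function('q')(g) = Add(-2, Mul(Rational(1, 5), g)) (Function('q')(g) = Mul(Rational(1, 5), Add(g, -10)) = Mul(Rational(1, 5), Add(-10, g)) = Add(-2, Mul(Rational(1, 5), g)))
Pow(Add(Function('q')(-61), -18), Rational(1, 2)) = Pow(Add(Add(-2, Mul(Rational(1, 5), -61)), -18), Rational(1, 2)) = Pow(Add(Add(-2, Rational(-61, 5)), -18), Rational(1, 2)) = Pow(Add(Rational(-71, 5), -18), Rational(1, 2)) = Pow(Rational(-161, 5), Rational(1, 2)) = Mul(Rational(1, 5), I, Pow(805, Rational(1, 2)))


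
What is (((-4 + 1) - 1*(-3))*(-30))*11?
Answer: 0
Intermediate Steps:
(((-4 + 1) - 1*(-3))*(-30))*11 = ((-3 + 3)*(-30))*11 = (0*(-30))*11 = 0*11 = 0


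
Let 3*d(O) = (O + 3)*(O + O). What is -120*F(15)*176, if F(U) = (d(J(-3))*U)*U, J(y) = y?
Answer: 0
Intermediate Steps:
d(O) = 2*O*(3 + O)/3 (d(O) = ((O + 3)*(O + O))/3 = ((3 + O)*(2*O))/3 = (2*O*(3 + O))/3 = 2*O*(3 + O)/3)
F(U) = 0 (F(U) = (((⅔)*(-3)*(3 - 3))*U)*U = (((⅔)*(-3)*0)*U)*U = (0*U)*U = 0*U = 0)
-120*F(15)*176 = -120*0*176 = 0*176 = 0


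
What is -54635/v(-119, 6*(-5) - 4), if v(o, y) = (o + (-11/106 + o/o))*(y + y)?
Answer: -2895655/425646 ≈ -6.8030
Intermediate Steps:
v(o, y) = 2*y*(95/106 + o) (v(o, y) = (o + (-11*1/106 + 1))*(2*y) = (o + (-11/106 + 1))*(2*y) = (o + 95/106)*(2*y) = (95/106 + o)*(2*y) = 2*y*(95/106 + o))
-54635/v(-119, 6*(-5) - 4) = -54635*53/((95 + 106*(-119))*(6*(-5) - 4)) = -54635*53/((-30 - 4)*(95 - 12614)) = -54635/((1/53)*(-34)*(-12519)) = -54635/425646/53 = -54635*53/425646 = -2895655/425646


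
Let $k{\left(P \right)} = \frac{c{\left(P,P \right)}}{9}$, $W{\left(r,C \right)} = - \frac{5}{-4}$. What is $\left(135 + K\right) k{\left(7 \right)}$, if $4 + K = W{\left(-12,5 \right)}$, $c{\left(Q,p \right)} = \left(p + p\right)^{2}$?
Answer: $\frac{25921}{9} \approx 2880.1$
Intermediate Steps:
$c{\left(Q,p \right)} = 4 p^{2}$ ($c{\left(Q,p \right)} = \left(2 p\right)^{2} = 4 p^{2}$)
$W{\left(r,C \right)} = \frac{5}{4}$ ($W{\left(r,C \right)} = \left(-5\right) \left(- \frac{1}{4}\right) = \frac{5}{4}$)
$K = - \frac{11}{4}$ ($K = -4 + \frac{5}{4} = - \frac{11}{4} \approx -2.75$)
$k{\left(P \right)} = \frac{4 P^{2}}{9}$
$\left(135 + K\right) k{\left(7 \right)} = \left(135 - \frac{11}{4}\right) \frac{4 \cdot 7^{2}}{9} = \frac{529 \cdot \frac{4}{9} \cdot 49}{4} = \frac{529}{4} \cdot \frac{196}{9} = \frac{25921}{9}$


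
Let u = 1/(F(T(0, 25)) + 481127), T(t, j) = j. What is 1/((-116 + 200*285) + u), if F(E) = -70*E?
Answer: 479377/27268881269 ≈ 1.7580e-5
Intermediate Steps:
u = 1/479377 (u = 1/(-70*25 + 481127) = 1/(-1750 + 481127) = 1/479377 ≈ 2.0860e-6)
1/((-116 + 200*285) + u) = 1/((-116 + 200*285) + 1/479377) = 1/((-116 + 57000) + 1/479377) = 1/(56884 + 1/479377) = 1/(27268881269/479377) = 479377/27268881269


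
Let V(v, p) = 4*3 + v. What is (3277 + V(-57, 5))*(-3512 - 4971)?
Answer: -27417056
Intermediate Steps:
V(v, p) = 12 + v
(3277 + V(-57, 5))*(-3512 - 4971) = (3277 + (12 - 57))*(-3512 - 4971) = (3277 - 45)*(-8483) = 3232*(-8483) = -27417056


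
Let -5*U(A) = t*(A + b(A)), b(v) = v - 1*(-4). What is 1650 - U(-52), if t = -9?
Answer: 1830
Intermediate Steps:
b(v) = 4 + v (b(v) = v + 4 = 4 + v)
U(A) = 36/5 + 18*A/5 (U(A) = -(-9)*(A + (4 + A))/5 = -(-9)*(4 + 2*A)/5 = -(-36 - 18*A)/5 = 36/5 + 18*A/5)
1650 - U(-52) = 1650 - (36/5 + (18/5)*(-52)) = 1650 - (36/5 - 936/5) = 1650 - 1*(-180) = 1650 + 180 = 1830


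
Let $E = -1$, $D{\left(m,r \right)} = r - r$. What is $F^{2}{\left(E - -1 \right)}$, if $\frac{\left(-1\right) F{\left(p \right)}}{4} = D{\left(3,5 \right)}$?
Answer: $0$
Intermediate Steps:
$D{\left(m,r \right)} = 0$
$F{\left(p \right)} = 0$ ($F{\left(p \right)} = \left(-4\right) 0 = 0$)
$F^{2}{\left(E - -1 \right)} = 0^{2} = 0$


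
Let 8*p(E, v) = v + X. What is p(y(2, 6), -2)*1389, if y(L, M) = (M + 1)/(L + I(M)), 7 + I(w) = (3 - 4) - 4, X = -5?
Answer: -9723/8 ≈ -1215.4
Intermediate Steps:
I(w) = -12 (I(w) = -7 + ((3 - 4) - 4) = -7 + (-1 - 4) = -7 - 5 = -12)
y(L, M) = (1 + M)/(-12 + L) (y(L, M) = (M + 1)/(L - 12) = (1 + M)/(-12 + L))
p(E, v) = -5/8 + v/8 (p(E, v) = (v - 5)/8 = (-5 + v)/8 = -5/8 + v/8)
p(y(2, 6), -2)*1389 = (-5/8 + (⅛)*(-2))*1389 = (-5/8 - ¼)*1389 = -7/8*1389 = -9723/8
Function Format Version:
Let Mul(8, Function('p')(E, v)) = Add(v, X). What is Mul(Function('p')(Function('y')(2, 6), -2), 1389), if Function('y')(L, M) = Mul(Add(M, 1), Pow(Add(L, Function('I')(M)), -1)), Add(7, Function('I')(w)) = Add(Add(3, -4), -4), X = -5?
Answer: Rational(-9723, 8) ≈ -1215.4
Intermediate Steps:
Function('I')(w) = -12 (Function('I')(w) = Add(-7, Add(Add(3, -4), -4)) = Add(-7, Add(-1, -4)) = Add(-7, -5) = -12)
Function('y')(L, M) = Mul(Pow(Add(-12, L), -1), Add(1, M)) (Function('y')(L, M) = Mul(Add(M, 1), Pow(Add(L, -12), -1)) = Mul(Add(1, M), Pow(Add(-12, L), -1)) = Mul(Pow(Add(-12, L), -1), Add(1, M)))
Function('p')(E, v) = Add(Rational(-5, 8), Mul(Rational(1, 8), v)) (Function('p')(E, v) = Mul(Rational(1, 8), Add(v, -5)) = Mul(Rational(1, 8), Add(-5, v)) = Add(Rational(-5, 8), Mul(Rational(1, 8), v)))
Mul(Function('p')(Function('y')(2, 6), -2), 1389) = Mul(Add(Rational(-5, 8), Mul(Rational(1, 8), -2)), 1389) = Mul(Add(Rational(-5, 8), Rational(-1, 4)), 1389) = Mul(Rational(-7, 8), 1389) = Rational(-9723, 8)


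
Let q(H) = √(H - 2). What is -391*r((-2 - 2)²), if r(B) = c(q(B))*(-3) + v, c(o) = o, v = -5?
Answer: 1955 + 1173*√14 ≈ 6344.0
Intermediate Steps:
q(H) = √(-2 + H)
r(B) = -5 - 3*√(-2 + B) (r(B) = √(-2 + B)*(-3) - 5 = -3*√(-2 + B) - 5 = -5 - 3*√(-2 + B))
-391*r((-2 - 2)²) = -391*(-5 - 3*√(-2 + (-2 - 2)²)) = -391*(-5 - 3*√(-2 + (-4)²)) = -391*(-5 - 3*√(-2 + 16)) = -391*(-5 - 3*√14) = 1955 + 1173*√14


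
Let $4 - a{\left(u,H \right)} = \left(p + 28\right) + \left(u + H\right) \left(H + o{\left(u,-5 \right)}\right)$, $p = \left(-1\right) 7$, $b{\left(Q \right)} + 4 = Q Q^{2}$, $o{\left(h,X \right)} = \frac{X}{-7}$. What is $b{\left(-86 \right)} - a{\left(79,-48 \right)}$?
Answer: $- \frac{4462562}{7} \approx -6.3751 \cdot 10^{5}$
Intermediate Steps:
$o{\left(h,X \right)} = - \frac{X}{7}$ ($o{\left(h,X \right)} = X \left(- \frac{1}{7}\right) = - \frac{X}{7}$)
$b{\left(Q \right)} = -4 + Q^{3}$ ($b{\left(Q \right)} = -4 + Q Q^{2} = -4 + Q^{3}$)
$p = -7$
$a{\left(u,H \right)} = -17 - \left(\frac{5}{7} + H\right) \left(H + u\right)$ ($a{\left(u,H \right)} = 4 - \left(\left(-7 + 28\right) + \left(u + H\right) \left(H - - \frac{5}{7}\right)\right) = 4 - \left(21 + \left(H + u\right) \left(H + \frac{5}{7}\right)\right) = 4 - \left(21 + \left(H + u\right) \left(\frac{5}{7} + H\right)\right) = 4 - \left(21 + \left(\frac{5}{7} + H\right) \left(H + u\right)\right) = -17 - \left(\frac{5}{7} + H\right) \left(H + u\right)$)
$b{\left(-86 \right)} - a{\left(79,-48 \right)} = \left(-4 + \left(-86\right)^{3}\right) - \left(-17 - \left(-48\right)^{2} - - \frac{240}{7} - \frac{395}{7} - \left(-48\right) 79\right) = \left(-4 - 636056\right) - \left(-17 - 2304 + \frac{240}{7} - \frac{395}{7} + 3792\right) = -636060 - \left(-17 - 2304 + \frac{240}{7} - \frac{395}{7} + 3792\right) = -636060 - \frac{10142}{7} = - \frac{4462562}{7}$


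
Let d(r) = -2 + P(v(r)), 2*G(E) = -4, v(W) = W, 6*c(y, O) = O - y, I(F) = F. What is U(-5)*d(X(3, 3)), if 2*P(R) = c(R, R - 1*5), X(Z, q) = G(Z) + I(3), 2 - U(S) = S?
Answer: -203/12 ≈ -16.917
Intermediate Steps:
c(y, O) = -y/6 + O/6 (c(y, O) = (O - y)/6 = -y/6 + O/6)
U(S) = 2 - S
G(E) = -2 (G(E) = (½)*(-4) = -2)
X(Z, q) = 1 (X(Z, q) = -2 + 3 = 1)
P(R) = -5/12 (P(R) = (-R/6 + (R - 1*5)/6)/2 = (-R/6 + (R - 5)/6)/2 = (-R/6 + (-5 + R)/6)/2 = (-R/6 + (-⅚ + R/6))/2 = (½)*(-⅚) = -5/12)
d(r) = -29/12 (d(r) = -2 - 5/12 = -29/12)
U(-5)*d(X(3, 3)) = (2 - 1*(-5))*(-29/12) = (2 + 5)*(-29/12) = 7*(-29/12) = -203/12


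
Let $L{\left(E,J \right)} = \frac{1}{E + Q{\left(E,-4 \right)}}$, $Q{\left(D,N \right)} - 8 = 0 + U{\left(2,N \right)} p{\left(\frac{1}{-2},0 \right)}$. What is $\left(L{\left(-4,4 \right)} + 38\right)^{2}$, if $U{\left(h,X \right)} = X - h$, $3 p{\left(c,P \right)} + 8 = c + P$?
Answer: $\frac{638401}{441} \approx 1447.6$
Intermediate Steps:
$p{\left(c,P \right)} = - \frac{8}{3} + \frac{P}{3} + \frac{c}{3}$ ($p{\left(c,P \right)} = - \frac{8}{3} + \frac{c + P}{3} = - \frac{8}{3} + \frac{P + c}{3} = - \frac{8}{3} + \left(\frac{P}{3} + \frac{c}{3}\right) = - \frac{8}{3} + \frac{P}{3} + \frac{c}{3}$)
$Q{\left(D,N \right)} = \frac{41}{3} - \frac{17 N}{6}$ ($Q{\left(D,N \right)} = 8 + \left(0 + \left(N - 2\right) \left(- \frac{8}{3} + \frac{1}{3} \cdot 0 + \frac{1}{3 \left(-2\right)}\right)\right) = 8 + \left(0 + \left(N - 2\right) \left(- \frac{8}{3} + 0 + \frac{1}{3} \left(- \frac{1}{2}\right)\right)\right) = 8 + \left(0 + \left(-2 + N\right) \left(- \frac{8}{3} + 0 - \frac{1}{6}\right)\right) = 8 + \left(0 + \left(-2 + N\right) \left(- \frac{17}{6}\right)\right) = 8 + \left(0 - \left(- \frac{17}{3} + \frac{17 N}{6}\right)\right) = 8 - \left(- \frac{17}{3} + \frac{17 N}{6}\right) = \frac{41}{3} - \frac{17 N}{6}$)
$L{\left(E,J \right)} = \frac{1}{25 + E}$ ($L{\left(E,J \right)} = \frac{1}{E + \left(\frac{41}{3} - - \frac{34}{3}\right)} = \frac{1}{E + \left(\frac{41}{3} + \frac{34}{3}\right)} = \frac{1}{E + 25} = \frac{1}{25 + E}$)
$\left(L{\left(-4,4 \right)} + 38\right)^{2} = \left(\frac{1}{25 - 4} + 38\right)^{2} = \left(\frac{1}{21} + 38\right)^{2} = \left(\frac{799}{21}\right)^{2} = \frac{638401}{441}$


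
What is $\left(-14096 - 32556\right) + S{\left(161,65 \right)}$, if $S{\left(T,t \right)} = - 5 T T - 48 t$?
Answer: $-179377$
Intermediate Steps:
$S{\left(T,t \right)} = - 48 t - 5 T^{2}$ ($S{\left(T,t \right)} = - 5 T^{2} - 48 t = - 48 t - 5 T^{2}$)
$\left(-14096 - 32556\right) + S{\left(161,65 \right)} = \left(-14096 - 32556\right) - \left(3120 + 5 \cdot 161^{2}\right) = -46652 - 132725 = -179377$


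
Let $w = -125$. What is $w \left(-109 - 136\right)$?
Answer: $30625$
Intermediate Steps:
$w \left(-109 - 136\right) = - 125 \left(-109 - 136\right) = \left(-125\right) \left(-245\right) = 30625$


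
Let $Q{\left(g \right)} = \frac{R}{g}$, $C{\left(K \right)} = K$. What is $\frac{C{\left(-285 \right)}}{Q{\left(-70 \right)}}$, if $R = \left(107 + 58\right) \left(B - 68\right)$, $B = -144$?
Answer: $- \frac{665}{1166} \approx -0.57033$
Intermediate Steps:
$R = -34980$ ($R = \left(107 + 58\right) \left(-144 - 68\right) = 165 \left(-212\right) = -34980$)
$Q{\left(g \right)} = - \frac{34980}{g}$
$\frac{C{\left(-285 \right)}}{Q{\left(-70 \right)}} = - \frac{285}{\left(-34980\right) \frac{1}{-70}} = - \frac{285}{\left(-34980\right) \left(- \frac{1}{70}\right)} = - \frac{285}{\frac{3498}{7}} = \left(-285\right) \frac{7}{3498} = - \frac{665}{1166}$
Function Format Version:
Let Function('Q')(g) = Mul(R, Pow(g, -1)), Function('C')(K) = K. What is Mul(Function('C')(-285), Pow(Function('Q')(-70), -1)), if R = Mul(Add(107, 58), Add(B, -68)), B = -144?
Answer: Rational(-665, 1166) ≈ -0.57033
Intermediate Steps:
R = -34980 (R = Mul(Add(107, 58), Add(-144, -68)) = Mul(165, -212) = -34980)
Function('Q')(g) = Mul(-34980, Pow(g, -1))
Mul(Function('C')(-285), Pow(Function('Q')(-70), -1)) = Mul(-285, Pow(Mul(-34980, Pow(-70, -1)), -1)) = Mul(-285, Pow(Mul(-34980, Rational(-1, 70)), -1)) = Mul(-285, Pow(Rational(3498, 7), -1)) = Mul(-285, Rational(7, 3498)) = Rational(-665, 1166)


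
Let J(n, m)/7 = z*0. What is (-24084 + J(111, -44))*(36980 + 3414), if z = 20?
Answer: -972849096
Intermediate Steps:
J(n, m) = 0 (J(n, m) = 7*(20*0) = 7*0 = 0)
(-24084 + J(111, -44))*(36980 + 3414) = (-24084 + 0)*(36980 + 3414) = -24084*40394 = -972849096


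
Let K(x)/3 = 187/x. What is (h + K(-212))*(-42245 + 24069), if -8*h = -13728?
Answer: -1650521664/53 ≈ -3.1142e+7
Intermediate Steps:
h = 1716 (h = -1/8*(-13728) = 1716)
K(x) = 561/x (K(x) = 3*(187/x) = 561/x)
(h + K(-212))*(-42245 + 24069) = (1716 + 561/(-212))*(-42245 + 24069) = (1716 + 561*(-1/212))*(-18176) = (1716 - 561/212)*(-18176) = (363231/212)*(-18176) = -1650521664/53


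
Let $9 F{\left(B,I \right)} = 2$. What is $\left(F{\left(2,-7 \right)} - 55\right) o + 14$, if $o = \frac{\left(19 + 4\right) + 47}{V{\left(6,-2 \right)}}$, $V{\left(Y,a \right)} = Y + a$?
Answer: $- \frac{17003}{18} \approx -944.61$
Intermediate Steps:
$F{\left(B,I \right)} = \frac{2}{9}$ ($F{\left(B,I \right)} = \frac{1}{9} \cdot 2 = \frac{2}{9}$)
$o = \frac{35}{2}$ ($o = \frac{\left(19 + 4\right) + 47}{6 - 2} = \frac{23 + 47}{4} = 70 \cdot \frac{1}{4} = \frac{35}{2} \approx 17.5$)
$\left(F{\left(2,-7 \right)} - 55\right) o + 14 = \left(\frac{2}{9} - 55\right) \frac{35}{2} + 14 = \left(- \frac{493}{9}\right) \frac{35}{2} + 14 = - \frac{17255}{18} + 14 = - \frac{17003}{18}$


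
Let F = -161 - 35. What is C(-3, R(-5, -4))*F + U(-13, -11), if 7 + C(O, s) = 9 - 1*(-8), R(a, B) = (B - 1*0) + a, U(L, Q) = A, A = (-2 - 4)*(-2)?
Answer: -1948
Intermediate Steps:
F = -196
A = 12 (A = -6*(-2) = 12)
U(L, Q) = 12
R(a, B) = B + a (R(a, B) = (B + 0) + a = B + a)
C(O, s) = 10 (C(O, s) = -7 + (9 - 1*(-8)) = -7 + (9 + 8) = -7 + 17 = 10)
C(-3, R(-5, -4))*F + U(-13, -11) = 10*(-196) + 12 = -1960 + 12 = -1948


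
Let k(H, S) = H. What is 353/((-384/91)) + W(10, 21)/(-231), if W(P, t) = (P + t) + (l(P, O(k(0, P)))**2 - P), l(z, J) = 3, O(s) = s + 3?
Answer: -2477311/29568 ≈ -83.784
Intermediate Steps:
O(s) = 3 + s
W(P, t) = 9 + t (W(P, t) = (P + t) + (3**2 - P) = (P + t) + (9 - P) = 9 + t)
353/((-384/91)) + W(10, 21)/(-231) = 353/((-384/91)) + (9 + 21)/(-231) = 353/((-384*1/91)) + 30*(-1/231) = 353/(-384/91) - 10/77 = 353*(-91/384) - 10/77 = -32123/384 - 10/77 = -2477311/29568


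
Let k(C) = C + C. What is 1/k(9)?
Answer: 1/18 ≈ 0.055556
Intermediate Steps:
k(C) = 2*C
1/k(9) = 1/(2*9) = 1/18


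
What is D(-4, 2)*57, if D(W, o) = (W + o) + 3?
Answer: 57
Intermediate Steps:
D(W, o) = 3 + W + o
D(-4, 2)*57 = (3 - 4 + 2)*57 = 1*57 = 57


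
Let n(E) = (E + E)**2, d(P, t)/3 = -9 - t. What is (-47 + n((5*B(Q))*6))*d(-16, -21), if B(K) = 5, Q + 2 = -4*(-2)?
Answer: 3238308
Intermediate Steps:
d(P, t) = -27 - 3*t (d(P, t) = 3*(-9 - t) = -27 - 3*t)
Q = 6 (Q = -2 - 4*(-2) = -2 + 8 = 6)
n(E) = 4*E**2 (n(E) = (2*E)**2 = 4*E**2)
(-47 + n((5*B(Q))*6))*d(-16, -21) = (-47 + 4*((5*5)*6)**2)*(-27 - 3*(-21)) = (-47 + 4*(25*6)**2)*(-27 + 63) = (-47 + 4*150**2)*36 = (-47 + 4*22500)*36 = (-47 + 90000)*36 = 89953*36 = 3238308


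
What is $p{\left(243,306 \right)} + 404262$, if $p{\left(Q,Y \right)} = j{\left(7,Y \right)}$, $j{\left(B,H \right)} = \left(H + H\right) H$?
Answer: $591534$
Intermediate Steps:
$j{\left(B,H \right)} = 2 H^{2}$ ($j{\left(B,H \right)} = 2 H H = 2 H^{2}$)
$p{\left(Q,Y \right)} = 2 Y^{2}$
$p{\left(243,306 \right)} + 404262 = 2 \cdot 306^{2} + 404262 = 2 \cdot 93636 + 404262 = 187272 + 404262 = 591534$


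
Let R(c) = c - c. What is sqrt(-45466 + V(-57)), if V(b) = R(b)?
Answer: I*sqrt(45466) ≈ 213.23*I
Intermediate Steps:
R(c) = 0
V(b) = 0
sqrt(-45466 + V(-57)) = sqrt(-45466 + 0) = sqrt(-45466) = I*sqrt(45466)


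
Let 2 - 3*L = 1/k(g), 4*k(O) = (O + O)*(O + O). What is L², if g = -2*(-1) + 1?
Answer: 289/729 ≈ 0.39643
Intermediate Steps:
g = 3 (g = 2 + 1 = 3)
k(O) = O² (k(O) = ((O + O)*(O + O))/4 = ((2*O)*(2*O))/4 = (4*O²)/4 = O²)
L = 17/27 (L = ⅔ - 1/(3*(3²)) = ⅔ - ⅓/9 = ⅔ - ⅓*⅑ = ⅔ - 1/27 = 17/27 ≈ 0.62963)
L² = (17/27)² = 289/729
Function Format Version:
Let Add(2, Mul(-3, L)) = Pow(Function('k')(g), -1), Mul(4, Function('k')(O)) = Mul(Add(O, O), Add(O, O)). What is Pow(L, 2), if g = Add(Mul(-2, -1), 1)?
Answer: Rational(289, 729) ≈ 0.39643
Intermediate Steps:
g = 3 (g = Add(2, 1) = 3)
Function('k')(O) = Pow(O, 2) (Function('k')(O) = Mul(Rational(1, 4), Mul(Add(O, O), Add(O, O))) = Mul(Rational(1, 4), Mul(Mul(2, O), Mul(2, O))) = Mul(Rational(1, 4), Mul(4, Pow(O, 2))) = Pow(O, 2))
L = Rational(17, 27) (L = Add(Rational(2, 3), Mul(Rational(-1, 3), Pow(Pow(3, 2), -1))) = Add(Rational(2, 3), Mul(Rational(-1, 3), Pow(9, -1))) = Add(Rational(2, 3), Mul(Rational(-1, 3), Rational(1, 9))) = Add(Rational(2, 3), Rational(-1, 27)) = Rational(17, 27) ≈ 0.62963)
Pow(L, 2) = Pow(Rational(17, 27), 2) = Rational(289, 729)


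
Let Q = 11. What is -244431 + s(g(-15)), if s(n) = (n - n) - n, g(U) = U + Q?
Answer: -244427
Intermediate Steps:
g(U) = 11 + U (g(U) = U + 11 = 11 + U)
s(n) = -n (s(n) = 0 - n = -n)
-244431 + s(g(-15)) = -244431 - (11 - 15) = -244431 - 1*(-4) = -244431 + 4 = -244427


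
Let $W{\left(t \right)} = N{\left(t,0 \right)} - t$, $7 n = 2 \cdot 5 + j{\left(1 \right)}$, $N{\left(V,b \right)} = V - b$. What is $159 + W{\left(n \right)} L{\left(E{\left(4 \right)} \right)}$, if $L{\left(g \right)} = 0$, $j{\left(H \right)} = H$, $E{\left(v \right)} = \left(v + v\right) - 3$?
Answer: $159$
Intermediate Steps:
$E{\left(v \right)} = -3 + 2 v$ ($E{\left(v \right)} = 2 v - 3 = -3 + 2 v$)
$n = \frac{11}{7}$ ($n = \frac{2 \cdot 5 + 1}{7} = \frac{10 + 1}{7} = \frac{1}{7} \cdot 11 = \frac{11}{7} \approx 1.5714$)
$W{\left(t \right)} = 0$ ($W{\left(t \right)} = \left(t - 0\right) - t = \left(t + 0\right) - t = t - t = 0$)
$159 + W{\left(n \right)} L{\left(E{\left(4 \right)} \right)} = 159 + 0 \cdot 0 = 159 + 0 = 159$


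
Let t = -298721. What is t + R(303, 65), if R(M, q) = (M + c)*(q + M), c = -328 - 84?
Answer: -338833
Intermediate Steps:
c = -412
R(M, q) = (-412 + M)*(M + q) (R(M, q) = (M - 412)*(q + M) = (-412 + M)*(M + q))
t + R(303, 65) = -298721 + (303**2 - 412*303 - 412*65 + 303*65) = -298721 + (91809 - 124836 - 26780 + 19695) = -298721 - 40112 = -338833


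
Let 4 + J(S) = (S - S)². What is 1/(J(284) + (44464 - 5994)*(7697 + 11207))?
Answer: 1/727236876 ≈ 1.3751e-9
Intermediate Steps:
J(S) = -4 (J(S) = -4 + (S - S)² = -4 + 0² = -4 + 0 = -4)
1/(J(284) + (44464 - 5994)*(7697 + 11207)) = 1/(-4 + (44464 - 5994)*(7697 + 11207)) = 1/(-4 + 38470*18904) = 1/(-4 + 727236880) = 1/727236876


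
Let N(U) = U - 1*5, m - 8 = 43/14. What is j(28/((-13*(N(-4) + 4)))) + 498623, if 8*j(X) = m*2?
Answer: 27923043/56 ≈ 4.9863e+5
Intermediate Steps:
m = 155/14 (m = 8 + 43/14 = 155/14 ≈ 11.071)
N(U) = -5 + U (N(U) = U - 5 = -5 + U)
j(X) = 155/56 (j(X) = ((155/14)*2)/8 = (1/8)*(155/7) = 155/56)
j(28/((-13*(N(-4) + 4)))) + 498623 = 155/56 + 498623 = 27923043/56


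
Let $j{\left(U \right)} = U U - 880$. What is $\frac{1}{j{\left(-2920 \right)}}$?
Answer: $\frac{1}{8525520} \approx 1.1729 \cdot 10^{-7}$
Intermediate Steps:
$j{\left(U \right)} = -880 + U^{2}$ ($j{\left(U \right)} = U^{2} - 880 = -880 + U^{2}$)
$\frac{1}{j{\left(-2920 \right)}} = \frac{1}{-880 + \left(-2920\right)^{2}} = \frac{1}{-880 + 8526400} = \frac{1}{8525520}$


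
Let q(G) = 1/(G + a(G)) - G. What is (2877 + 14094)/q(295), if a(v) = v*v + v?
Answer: -1486914165/25846424 ≈ -57.529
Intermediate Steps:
a(v) = v + v² (a(v) = v² + v = v + v²)
q(G) = 1/(G + G*(1 + G)) - G
(2877 + 14094)/q(295) = (2877 + 14094)/(((1 - 1*295³ - 2*295²)/(295*(2 + 295)))) = 16971/(((1/295)*(1 - 1*25672375 - 2*87025)/297)) = 16971/(((1/295)*(1/297)*(1 - 25672375 - 174050))) = 16971/(((1/295)*(1/297)*(-25846424))) = 16971/(-25846424/87615) = 16971*(-87615/25846424) = -1486914165/25846424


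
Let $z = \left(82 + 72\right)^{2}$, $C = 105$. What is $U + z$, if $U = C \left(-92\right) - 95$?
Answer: $13961$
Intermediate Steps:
$z = 23716$ ($z = 154^{2} = 23716$)
$U = -9755$ ($U = 105 \left(-92\right) - 95 = -9660 - 95 = -9755$)
$U + z = -9755 + 23716 = 13961$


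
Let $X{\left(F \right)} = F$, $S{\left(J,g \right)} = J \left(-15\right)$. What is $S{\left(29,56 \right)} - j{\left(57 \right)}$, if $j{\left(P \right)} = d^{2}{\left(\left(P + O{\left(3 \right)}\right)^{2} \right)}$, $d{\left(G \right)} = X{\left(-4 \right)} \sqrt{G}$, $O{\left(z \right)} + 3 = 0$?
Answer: $-47091$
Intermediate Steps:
$O{\left(z \right)} = -3$ ($O{\left(z \right)} = -3 + 0 = -3$)
$S{\left(J,g \right)} = - 15 J$
$d{\left(G \right)} = - 4 \sqrt{G}$
$j{\left(P \right)} = 16 \left(-3 + P\right)^{2}$ ($j{\left(P \right)} = \left(- 4 \sqrt{\left(P - 3\right)^{2}}\right)^{2} = \left(- 4 \sqrt{\left(-3 + P\right)^{2}}\right)^{2} = 16 \left(-3 + P\right)^{2}$)
$S{\left(29,56 \right)} - j{\left(57 \right)} = \left(-15\right) 29 - 16 \left(-3 + 57\right)^{2} = -435 - 16 \cdot 54^{2} = -435 - 16 \cdot 2916 = -435 - 46656 = -47091$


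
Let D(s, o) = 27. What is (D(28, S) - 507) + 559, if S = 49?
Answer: 79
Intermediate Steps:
(D(28, S) - 507) + 559 = (27 - 507) + 559 = -480 + 559 = 79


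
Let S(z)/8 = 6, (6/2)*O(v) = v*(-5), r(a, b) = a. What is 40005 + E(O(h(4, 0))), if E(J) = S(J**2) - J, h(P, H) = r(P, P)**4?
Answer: 121439/3 ≈ 40480.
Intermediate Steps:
h(P, H) = P**4
O(v) = -5*v/3 (O(v) = (v*(-5))/3 = (-5*v)/3 = -5*v/3)
S(z) = 48 (S(z) = 8*6 = 48)
E(J) = 48 - J
40005 + E(O(h(4, 0))) = 40005 + (48 - (-5)*4**4/3) = 40005 + (48 - (-5)*256/3) = 40005 + (48 - 1*(-1280/3)) = 40005 + (48 + 1280/3) = 40005 + 1424/3 = 121439/3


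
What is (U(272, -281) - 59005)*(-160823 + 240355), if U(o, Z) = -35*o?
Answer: -5449930300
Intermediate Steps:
(U(272, -281) - 59005)*(-160823 + 240355) = (-35*272 - 59005)*(-160823 + 240355) = (-9520 - 59005)*79532 = -68525*79532 = -5449930300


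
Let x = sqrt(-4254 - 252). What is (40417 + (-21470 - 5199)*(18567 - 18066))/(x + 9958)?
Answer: -66324024208/49583135 + 6660376*I*sqrt(4506)/49583135 ≈ -1337.6 + 9.017*I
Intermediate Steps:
x = I*sqrt(4506) (x = sqrt(-4506) = I*sqrt(4506) ≈ 67.127*I)
(40417 + (-21470 - 5199)*(18567 - 18066))/(x + 9958) = (40417 + (-21470 - 5199)*(18567 - 18066))/(I*sqrt(4506) + 9958) = (40417 - 26669*501)/(9958 + I*sqrt(4506)) = (40417 - 13361169)/(9958 + I*sqrt(4506)) = -13320752/(9958 + I*sqrt(4506))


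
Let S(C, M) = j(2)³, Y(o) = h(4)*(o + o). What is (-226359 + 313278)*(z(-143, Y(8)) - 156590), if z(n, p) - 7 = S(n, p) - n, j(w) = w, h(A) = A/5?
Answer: -13596913008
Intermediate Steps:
h(A) = A/5 (h(A) = A*(⅕) = A/5)
Y(o) = 8*o/5 (Y(o) = ((⅕)*4)*(o + o) = 4*(2*o)/5 = 8*o/5)
S(C, M) = 8 (S(C, M) = 2³ = 8)
z(n, p) = 15 - n (z(n, p) = 7 + (8 - n) = 15 - n)
(-226359 + 313278)*(z(-143, Y(8)) - 156590) = (-226359 + 313278)*((15 - 1*(-143)) - 156590) = 86919*((15 + 143) - 156590) = 86919*(158 - 156590) = 86919*(-156432) = -13596913008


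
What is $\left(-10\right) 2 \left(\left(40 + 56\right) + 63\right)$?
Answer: $-3180$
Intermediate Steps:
$\left(-10\right) 2 \left(\left(40 + 56\right) + 63\right) = - 20 \left(96 + 63\right) = \left(-20\right) 159 = -3180$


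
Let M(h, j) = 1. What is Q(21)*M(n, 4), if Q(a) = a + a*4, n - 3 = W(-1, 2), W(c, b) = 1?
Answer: 105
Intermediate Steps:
n = 4 (n = 3 + 1 = 4)
Q(a) = 5*a (Q(a) = a + 4*a = 5*a)
Q(21)*M(n, 4) = (5*21)*1 = 105*1 = 105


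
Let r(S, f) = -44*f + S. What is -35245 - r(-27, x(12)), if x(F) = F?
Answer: -34690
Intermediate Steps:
r(S, f) = S - 44*f
-35245 - r(-27, x(12)) = -35245 - (-27 - 44*12) = -35245 - (-27 - 528) = -35245 - 1*(-555) = -35245 + 555 = -34690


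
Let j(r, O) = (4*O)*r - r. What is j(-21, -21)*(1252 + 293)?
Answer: 2757825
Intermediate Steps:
j(r, O) = -r + 4*O*r (j(r, O) = 4*O*r - r = -r + 4*O*r)
j(-21, -21)*(1252 + 293) = (-21*(-1 + 4*(-21)))*(1252 + 293) = -21*(-1 - 84)*1545 = -21*(-85)*1545 = 1785*1545 = 2757825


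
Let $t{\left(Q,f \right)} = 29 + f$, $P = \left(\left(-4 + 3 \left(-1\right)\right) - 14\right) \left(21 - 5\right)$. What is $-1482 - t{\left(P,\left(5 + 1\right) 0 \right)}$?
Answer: $-1511$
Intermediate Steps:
$P = -336$ ($P = \left(\left(-4 - 3\right) - 14\right) 16 = \left(-7 - 14\right) 16 = \left(-21\right) 16 = -336$)
$-1482 - t{\left(P,\left(5 + 1\right) 0 \right)} = -1482 - \left(29 + \left(5 + 1\right) 0\right) = -1482 - \left(29 + 6 \cdot 0\right) = -1482 - \left(29 + 0\right) = -1482 - 29 = -1511$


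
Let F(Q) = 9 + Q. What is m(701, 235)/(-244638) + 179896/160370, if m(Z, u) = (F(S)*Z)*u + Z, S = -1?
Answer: -9302857629/2179588670 ≈ -4.2682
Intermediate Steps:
m(Z, u) = Z + 8*Z*u (m(Z, u) = ((9 - 1)*Z)*u + Z = (8*Z)*u + Z = 8*Z*u + Z = Z + 8*Z*u)
m(701, 235)/(-244638) + 179896/160370 = (701*(1 + 8*235))/(-244638) + 179896/160370 = (701*(1 + 1880))*(-1/244638) + 179896*(1/160370) = (701*1881)*(-1/244638) + 89948/80185 = 1318581*(-1/244638) + 89948/80185 = -146509/27182 + 89948/80185 = -9302857629/2179588670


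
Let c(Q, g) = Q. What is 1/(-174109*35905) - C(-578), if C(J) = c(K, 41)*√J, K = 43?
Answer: -1/6251383645 - 731*I*√2 ≈ -1.5996e-10 - 1033.8*I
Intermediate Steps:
C(J) = 43*√J
1/(-174109*35905) - C(-578) = 1/(-174109*35905) - 43*√(-578) = -1/174109*1/35905 - 43*17*I*√2 = -1/6251383645 - 731*I*√2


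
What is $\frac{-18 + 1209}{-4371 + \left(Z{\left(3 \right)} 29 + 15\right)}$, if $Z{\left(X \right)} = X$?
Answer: $- \frac{397}{1423} \approx -0.27899$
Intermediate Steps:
$\frac{-18 + 1209}{-4371 + \left(Z{\left(3 \right)} 29 + 15\right)} = \frac{-18 + 1209}{-4371 + \left(3 \cdot 29 + 15\right)} = \frac{1191}{-4371 + \left(87 + 15\right)} = \frac{1191}{-4371 + 102} = \frac{1191}{-4269} = 1191 \left(- \frac{1}{4269}\right) = - \frac{397}{1423}$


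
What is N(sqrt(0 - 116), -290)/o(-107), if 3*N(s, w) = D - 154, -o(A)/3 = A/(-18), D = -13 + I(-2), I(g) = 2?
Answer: 330/107 ≈ 3.0841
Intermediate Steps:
D = -11 (D = -13 + 2 = -11)
o(A) = A/6 (o(A) = -3*A/(-18) = -3*A*(-1)/18 = -(-1)*A/6 = A/6)
N(s, w) = -55 (N(s, w) = (-11 - 154)/3 = (1/3)*(-165) = -55)
N(sqrt(0 - 116), -290)/o(-107) = -55/((1/6)*(-107)) = -55/(-107/6) = -55*(-6/107) = 330/107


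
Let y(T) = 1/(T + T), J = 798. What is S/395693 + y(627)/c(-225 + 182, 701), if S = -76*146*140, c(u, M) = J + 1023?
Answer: -3547332661267/903578419062 ≈ -3.9259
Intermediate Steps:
c(u, M) = 1821 (c(u, M) = 798 + 1023 = 1821)
y(T) = 1/(2*T)
S = -1553440 (S = -11096*140 = -1553440)
S/395693 + y(627)/c(-225 + 182, 701) = -1553440/395693 + ((1/2)/627)/1821 = -1553440*1/395693 + ((1/2)*(1/627))*(1/1821) = -1553440/395693 + (1/1254)*(1/1821) = -1553440/395693 + 1/2283534 = -3547332661267/903578419062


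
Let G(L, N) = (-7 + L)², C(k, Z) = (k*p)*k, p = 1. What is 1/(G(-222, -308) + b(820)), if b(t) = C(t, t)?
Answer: 1/724841 ≈ 1.3796e-6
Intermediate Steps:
C(k, Z) = k² (C(k, Z) = (k*1)*k = k*k = k²)
b(t) = t²
1/(G(-222, -308) + b(820)) = 1/((-7 - 222)² + 820²) = 1/((-229)² + 672400) = 1/(52441 + 672400) = 1/724841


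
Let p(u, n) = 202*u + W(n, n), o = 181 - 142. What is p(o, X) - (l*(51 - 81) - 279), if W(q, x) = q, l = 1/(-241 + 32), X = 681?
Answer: 1847112/209 ≈ 8837.9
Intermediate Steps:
l = -1/209 (l = 1/(-209) = -1/209 ≈ -0.0047847)
o = 39
p(u, n) = n + 202*u (p(u, n) = 202*u + n = n + 202*u)
p(o, X) - (l*(51 - 81) - 279) = (681 + 202*39) - (-(51 - 81)/209 - 279) = (681 + 7878) - (-1/209*(-30) - 279) = 8559 - (30/209 - 279) = 8559 - 1*(-58281/209) = 8559 + 58281/209 = 1847112/209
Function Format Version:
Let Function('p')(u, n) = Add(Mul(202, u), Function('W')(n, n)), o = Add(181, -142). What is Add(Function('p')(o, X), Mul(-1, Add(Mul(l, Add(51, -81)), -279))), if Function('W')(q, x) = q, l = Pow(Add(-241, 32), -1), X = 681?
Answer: Rational(1847112, 209) ≈ 8837.9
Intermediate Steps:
l = Rational(-1, 209) (l = Pow(-209, -1) = Rational(-1, 209) ≈ -0.0047847)
o = 39
Function('p')(u, n) = Add(n, Mul(202, u)) (Function('p')(u, n) = Add(Mul(202, u), n) = Add(n, Mul(202, u)))
Add(Function('p')(o, X), Mul(-1, Add(Mul(l, Add(51, -81)), -279))) = Add(Add(681, Mul(202, 39)), Mul(-1, Add(Mul(Rational(-1, 209), Add(51, -81)), -279))) = Add(Add(681, 7878), Mul(-1, Add(Mul(Rational(-1, 209), -30), -279))) = Add(8559, Mul(-1, Add(Rational(30, 209), -279))) = Add(8559, Mul(-1, Rational(-58281, 209))) = Add(8559, Rational(58281, 209)) = Rational(1847112, 209)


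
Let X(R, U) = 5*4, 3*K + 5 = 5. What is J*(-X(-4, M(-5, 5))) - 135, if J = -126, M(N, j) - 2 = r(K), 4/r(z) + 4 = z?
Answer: 2385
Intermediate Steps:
K = 0 (K = -5/3 + (1/3)*5 = -5/3 + 5/3 = 0)
r(z) = 4/(-4 + z)
M(N, j) = 1 (M(N, j) = 2 + 4/(-4 + 0) = 2 + 4/(-4) = 2 + 4*(-1/4) = 2 - 1 = 1)
X(R, U) = 20
J*(-X(-4, M(-5, 5))) - 135 = -(-126)*20 - 135 = -126*(-20) - 135 = 2520 - 135 = 2385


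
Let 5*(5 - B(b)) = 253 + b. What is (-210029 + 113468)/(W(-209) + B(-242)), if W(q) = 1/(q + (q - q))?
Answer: -100906245/2921 ≈ -34545.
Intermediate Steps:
W(q) = 1/q (W(q) = 1/(q + 0) = 1/q)
B(b) = -228/5 - b/5 (B(b) = 5 - (253 + b)/5 = 5 + (-253/5 - b/5) = -228/5 - b/5)
(-210029 + 113468)/(W(-209) + B(-242)) = (-210029 + 113468)/(1/(-209) + (-228/5 - ⅕*(-242))) = -96561/(-1/209 + (-228/5 + 242/5)) = -96561/(-1/209 + 14/5) = -96561/2921/1045 = -96561*1045/2921 = -100906245/2921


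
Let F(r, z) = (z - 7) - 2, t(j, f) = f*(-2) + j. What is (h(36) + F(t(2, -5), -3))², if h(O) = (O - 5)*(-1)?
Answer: 1849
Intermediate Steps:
t(j, f) = j - 2*f (t(j, f) = -2*f + j = j - 2*f)
F(r, z) = -9 + z (F(r, z) = (-7 + z) - 2 = -9 + z)
h(O) = 5 - O (h(O) = (-5 + O)*(-1) = 5 - O)
(h(36) + F(t(2, -5), -3))² = ((5 - 1*36) + (-9 - 3))² = ((5 - 36) - 12)² = (-31 - 12)² = (-43)² = 1849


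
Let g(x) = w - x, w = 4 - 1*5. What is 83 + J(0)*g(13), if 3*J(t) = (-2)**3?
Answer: 361/3 ≈ 120.33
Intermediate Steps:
w = -1 (w = 4 - 5 = -1)
J(t) = -8/3 (J(t) = (1/3)*(-2)**3 = (1/3)*(-8) = -8/3)
g(x) = -1 - x
83 + J(0)*g(13) = 83 - 8*(-1 - 1*13)/3 = 83 - 8*(-1 - 13)/3 = 83 - 8/3*(-14) = 83 + 112/3 = 361/3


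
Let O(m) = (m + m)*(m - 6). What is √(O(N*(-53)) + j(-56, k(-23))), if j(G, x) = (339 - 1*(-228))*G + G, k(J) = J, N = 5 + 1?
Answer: 4*√10891 ≈ 417.44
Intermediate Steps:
N = 6
j(G, x) = 568*G (j(G, x) = (339 + 228)*G + G = 567*G + G = 568*G)
O(m) = 2*m*(-6 + m) (O(m) = (2*m)*(-6 + m) = 2*m*(-6 + m))
√(O(N*(-53)) + j(-56, k(-23))) = √(2*(6*(-53))*(-6 + 6*(-53)) + 568*(-56)) = √(2*(-318)*(-6 - 318) - 31808) = √(2*(-318)*(-324) - 31808) = √(206064 - 31808) = √174256 = 4*√10891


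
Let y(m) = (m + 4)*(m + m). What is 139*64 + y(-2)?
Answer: 8888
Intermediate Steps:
y(m) = 2*m*(4 + m) (y(m) = (4 + m)*(2*m) = 2*m*(4 + m))
139*64 + y(-2) = 139*64 + 2*(-2)*(4 - 2) = 8896 + 2*(-2)*2 = 8896 - 8 = 8888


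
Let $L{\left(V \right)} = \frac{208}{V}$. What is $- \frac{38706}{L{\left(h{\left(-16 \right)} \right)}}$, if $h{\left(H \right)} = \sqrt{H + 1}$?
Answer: $- \frac{19353 i \sqrt{15}}{104} \approx - 720.71 i$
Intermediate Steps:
$h{\left(H \right)} = \sqrt{1 + H}$
$- \frac{38706}{L{\left(h{\left(-16 \right)} \right)}} = - \frac{38706}{208 \frac{1}{\sqrt{1 - 16}}} = - \frac{38706}{208 \frac{1}{\sqrt{-15}}} = - \frac{38706}{208 \frac{1}{i \sqrt{15}}} = - \frac{38706}{208 \left(- \frac{i \sqrt{15}}{15}\right)} = - \frac{38706}{\left(- \frac{208}{15}\right) i \sqrt{15}} = - 38706 \frac{i \sqrt{15}}{208} = - \frac{19353 i \sqrt{15}}{104}$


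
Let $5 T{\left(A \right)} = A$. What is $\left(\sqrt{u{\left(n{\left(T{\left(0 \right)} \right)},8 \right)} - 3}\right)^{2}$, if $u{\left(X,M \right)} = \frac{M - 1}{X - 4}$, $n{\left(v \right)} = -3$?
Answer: $-4$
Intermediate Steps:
$T{\left(A \right)} = \frac{A}{5}$
$u{\left(X,M \right)} = \frac{-1 + M}{-4 + X}$
$\left(\sqrt{u{\left(n{\left(T{\left(0 \right)} \right)},8 \right)} - 3}\right)^{2} = \left(\sqrt{\frac{-1 + 8}{-4 - 3} - 3}\right)^{2} = \left(\sqrt{\frac{1}{-7} \cdot 7 - 3}\right)^{2} = \left(\sqrt{\left(- \frac{1}{7}\right) 7 - 3}\right)^{2} = \left(\sqrt{-1 - 3}\right)^{2} = \left(\sqrt{-4}\right)^{2} = \left(2 i\right)^{2} = -4$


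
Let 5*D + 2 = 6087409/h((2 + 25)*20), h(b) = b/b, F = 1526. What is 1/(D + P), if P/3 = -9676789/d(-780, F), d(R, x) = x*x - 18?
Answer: 11643290/14175343857971 ≈ 8.2138e-7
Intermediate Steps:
h(b) = 1
d(R, x) = -18 + x**2 (d(R, x) = x**2 - 18 = -18 + x**2)
D = 6087407/5 (D = -2/5 + (6087409/1)/5 = -2/5 + (6087409*1)/5 = -2/5 + (1/5)*6087409 = -2/5 + 6087409/5 = 6087407/5 ≈ 1.2175e+6)
P = -29030367/2328658 (P = 3*(-9676789/(-18 + 1526**2)) = 3*(-9676789/(-18 + 2328676)) = 3*(-9676789/2328658) = -29030367/2328658 ≈ -12.467)
1/(D + P) = 1/(6087407/5 - 29030367/2328658) = 1/(14175343857971/11643290) = 11643290/14175343857971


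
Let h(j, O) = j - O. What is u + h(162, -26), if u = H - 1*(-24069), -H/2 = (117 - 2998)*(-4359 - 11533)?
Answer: -91545447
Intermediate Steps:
H = -91569704 (H = -2*(117 - 2998)*(-4359 - 11533) = -(-5762)*(-15892) = -2*45784852 = -91569704)
u = -91545635 (u = -91569704 - 1*(-24069) = -91569704 + 24069 = -91545635)
u + h(162, -26) = -91545635 + (162 - 1*(-26)) = -91545635 + (162 + 26) = -91545635 + 188 = -91545447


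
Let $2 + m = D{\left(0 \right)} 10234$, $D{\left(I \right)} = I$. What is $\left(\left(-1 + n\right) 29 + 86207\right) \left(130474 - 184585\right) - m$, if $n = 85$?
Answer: $-4796561371$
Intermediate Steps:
$m = -2$ ($m = -2 + 0 \cdot 10234 = -2 + 0 = -2$)
$\left(\left(-1 + n\right) 29 + 86207\right) \left(130474 - 184585\right) - m = \left(\left(-1 + 85\right) 29 + 86207\right) \left(130474 - 184585\right) - -2 = \left(84 \cdot 29 + 86207\right) \left(-54111\right) + 2 = \left(2436 + 86207\right) \left(-54111\right) + 2 = 88643 \left(-54111\right) + 2 = -4796561373 + 2 = -4796561371$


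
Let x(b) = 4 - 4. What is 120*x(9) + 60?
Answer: 60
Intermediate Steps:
x(b) = 0
120*x(9) + 60 = 120*0 + 60 = 0 + 60 = 60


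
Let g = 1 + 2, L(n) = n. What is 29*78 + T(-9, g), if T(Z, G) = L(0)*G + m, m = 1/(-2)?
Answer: 4523/2 ≈ 2261.5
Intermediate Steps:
g = 3
m = -½ ≈ -0.50000
T(Z, G) = -½ (T(Z, G) = 0*G - ½ = 0 - ½ = -½)
29*78 + T(-9, g) = 29*78 - ½ = 2262 - ½ = 4523/2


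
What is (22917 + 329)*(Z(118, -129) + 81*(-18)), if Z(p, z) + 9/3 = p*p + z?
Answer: 286716164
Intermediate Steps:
Z(p, z) = -3 + z + p**2 (Z(p, z) = -3 + (p*p + z) = -3 + (p**2 + z) = -3 + (z + p**2) = -3 + z + p**2)
(22917 + 329)*(Z(118, -129) + 81*(-18)) = (22917 + 329)*((-3 - 129 + 118**2) + 81*(-18)) = 23246*((-3 - 129 + 13924) - 1458) = 23246*(13792 - 1458) = 23246*12334 = 286716164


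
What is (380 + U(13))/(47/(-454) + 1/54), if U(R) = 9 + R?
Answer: -2463858/521 ≈ -4729.1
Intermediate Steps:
(380 + U(13))/(47/(-454) + 1/54) = (380 + (9 + 13))/(47/(-454) + 1/54) = (380 + 22)/(47*(-1/454) + 1/54) = 402/(-47/454 + 1/54) = 402/(-521/6129) = 402*(-6129/521) = -2463858/521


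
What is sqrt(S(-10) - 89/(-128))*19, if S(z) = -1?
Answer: 19*I*sqrt(78)/16 ≈ 10.488*I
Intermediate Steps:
sqrt(S(-10) - 89/(-128))*19 = sqrt(-1 - 89/(-128))*19 = sqrt(-1 - 89*(-1/128))*19 = sqrt(-1 + 89/128)*19 = sqrt(-39/128)*19 = (I*sqrt(78)/16)*19 = 19*I*sqrt(78)/16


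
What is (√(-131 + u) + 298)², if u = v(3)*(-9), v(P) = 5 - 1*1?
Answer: (298 + I*√167)² ≈ 88637.0 + 7702.0*I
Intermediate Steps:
v(P) = 4 (v(P) = 5 - 1 = 4)
u = -36 (u = 4*(-9) = -36)
(√(-131 + u) + 298)² = (√(-131 - 36) + 298)² = (√(-167) + 298)² = (I*√167 + 298)² = (298 + I*√167)²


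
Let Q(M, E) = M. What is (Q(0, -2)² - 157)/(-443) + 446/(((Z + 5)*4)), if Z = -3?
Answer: 99417/1772 ≈ 56.104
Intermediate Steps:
(Q(0, -2)² - 157)/(-443) + 446/(((Z + 5)*4)) = (0² - 157)/(-443) + 446/(((-3 + 5)*4)) = (0 - 157)*(-1/443) + 446/((2*4)) = -157*(-1/443) + 446/8 = 157/443 + 446*(⅛) = 157/443 + 223/4 = 99417/1772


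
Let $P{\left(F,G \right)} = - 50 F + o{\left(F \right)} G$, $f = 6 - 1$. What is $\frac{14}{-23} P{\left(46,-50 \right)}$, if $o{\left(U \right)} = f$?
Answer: $\frac{35700}{23} \approx 1552.2$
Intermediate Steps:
$f = 5$ ($f = 6 - 1 = 5$)
$o{\left(U \right)} = 5$
$P{\left(F,G \right)} = - 50 F + 5 G$
$\frac{14}{-23} P{\left(46,-50 \right)} = \frac{14}{-23} \left(\left(-50\right) 46 + 5 \left(-50\right)\right) = 14 \left(- \frac{1}{23}\right) \left(-2300 - 250\right) = \left(- \frac{14}{23}\right) \left(-2550\right) = \frac{35700}{23}$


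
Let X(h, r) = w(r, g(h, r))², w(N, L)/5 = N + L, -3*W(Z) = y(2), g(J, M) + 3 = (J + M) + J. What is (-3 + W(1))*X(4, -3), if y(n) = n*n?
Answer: -325/3 ≈ -108.33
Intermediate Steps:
y(n) = n²
g(J, M) = -3 + M + 2*J (g(J, M) = -3 + ((J + M) + J) = -3 + (M + 2*J) = -3 + M + 2*J)
W(Z) = -4/3 (W(Z) = -⅓*2² = -⅓*4 = -4/3)
w(N, L) = 5*L + 5*N (w(N, L) = 5*(N + L) = 5*(L + N) = 5*L + 5*N)
X(h, r) = (-15 + 10*h + 10*r)² (X(h, r) = (5*(-3 + r + 2*h) + 5*r)² = ((-15 + 5*r + 10*h) + 5*r)² = (-15 + 10*h + 10*r)²)
(-3 + W(1))*X(4, -3) = (-3 - 4/3)*(25*(-3 + 2*4 + 2*(-3))²) = -325*(-3 + 8 - 6)²/3 = -325*(-1)²/3 = -325/3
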